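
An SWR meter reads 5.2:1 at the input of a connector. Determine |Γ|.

|Γ| ≈ 0.677

|Γ| = (S − 1)/(S + 1) = (5.2 − 1)/(5.2 + 1) = 4.2/6.2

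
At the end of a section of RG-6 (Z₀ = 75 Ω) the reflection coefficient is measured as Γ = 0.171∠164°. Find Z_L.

Z_L = Z_0·(1 + Γ)/(1 − Γ) = 75·(0.836 + j0.0471)/(1.16 − j0.0471)

Z_L ≈ 53.6 + j5.21 Ω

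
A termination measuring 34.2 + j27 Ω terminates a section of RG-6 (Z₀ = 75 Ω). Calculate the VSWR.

VSWR ≈ 2.54

Γ = (Z_L − Z_0)/(Z_L + Z_0) = (-40.8 + j27)/(109.2 + j27)
|Γ| = 48.9/112 = 0.435
VSWR = (1 + |Γ|)/(1 − |Γ|) = 1.43/0.565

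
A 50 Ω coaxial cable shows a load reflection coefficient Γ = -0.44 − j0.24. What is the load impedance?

Z_L ≈ 17.6 − j11.3 Ω

Z_L = Z_0·(1 + Γ)/(1 − Γ) = 50·(0.56 − j0.24)/(1.44 + j0.24)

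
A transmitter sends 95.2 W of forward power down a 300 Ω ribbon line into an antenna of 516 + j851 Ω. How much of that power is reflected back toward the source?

|Γ| = |(216 + j851)/(816 + j851)| = 0.745
|Γ|² = 0.555
P_refl = |Γ|²·P_inc = 52.8 W, P_del = (1 − |Γ|²)·P_inc = 42.4 W

P_reflected ≈ 52.8 W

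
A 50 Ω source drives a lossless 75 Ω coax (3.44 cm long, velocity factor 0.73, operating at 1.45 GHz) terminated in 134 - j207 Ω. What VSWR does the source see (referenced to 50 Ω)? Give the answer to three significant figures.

λ = v/f = 0.73·c / 1.45 GHz = 0.151 m
βl = 2π·l/λ = 2π × 0.228 = 82°
tan(βl) = 7.11
Z_in = Z_0·(Z_L + jZ_0·tanβl)/(Z_0 + jZ_L·tanβl) = 11.8 + j8.57 Ω
Γ_s = (Z_in − Z_s)/(Z_in + Z_s) = (-38.2 + j8.57)/(61.8 + j8.57), |Γ_s| = 0.628
VSWR = (1 + |Γ_s|)/(1 − |Γ_s|)

VSWR ≈ 4.38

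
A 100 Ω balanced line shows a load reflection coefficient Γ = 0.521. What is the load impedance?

Z_L ≈ 318 Ω

Z_L = Z_0·(1 + Γ)/(1 − Γ) = 100·(1.52)/(0.479)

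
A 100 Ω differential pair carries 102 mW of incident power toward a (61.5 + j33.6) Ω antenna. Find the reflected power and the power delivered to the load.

|Γ| = |(-38.5 + j33.6)/(161.5 + j33.6)| = 0.31
|Γ|² = 0.096
P_refl = |Γ|²·P_inc = 9.79 mW, P_del = (1 − |Γ|²)·P_inc = 92.2 mW

P_reflected ≈ 9.79 mW; P_delivered ≈ 92.2 mW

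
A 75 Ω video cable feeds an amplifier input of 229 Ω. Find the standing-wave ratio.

For a purely resistive load, VSWR = R_L/Z_0 or Z_0/R_L (whichever > 1) = 229/75

VSWR ≈ 3.05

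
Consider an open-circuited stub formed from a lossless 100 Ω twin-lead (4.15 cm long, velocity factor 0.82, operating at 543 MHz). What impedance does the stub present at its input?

Z_in ≈ −j154 Ω

λ = v/f = 0.82·c / 543 MHz = 0.453 m
βl = 2π·l/λ = 2π × 0.0916 = 33°
tan(βl) = 0.649
For an open-circuited stub, Z_in = −jZ_0·cot(βl) = −jZ_0/tan(βl)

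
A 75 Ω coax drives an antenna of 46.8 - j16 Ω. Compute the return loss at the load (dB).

RL ≈ 11.6 dB

Γ = (-28.2 − j16)/(121.8 − j16), |Γ| = 0.264
RL = −20·log₁₀|Γ| = −20·log₁₀(0.264)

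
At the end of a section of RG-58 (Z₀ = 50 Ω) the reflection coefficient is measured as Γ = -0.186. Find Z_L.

Z_L ≈ 34.3 Ω

Z_L = Z_0·(1 + Γ)/(1 − Γ) = 50·(0.814)/(1.19)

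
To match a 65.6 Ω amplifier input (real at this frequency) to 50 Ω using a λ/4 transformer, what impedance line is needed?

Z_qwt = √(Z_0·R_L) = √(50 × 65.6) = √3280

Z_qwt ≈ 57.3 Ω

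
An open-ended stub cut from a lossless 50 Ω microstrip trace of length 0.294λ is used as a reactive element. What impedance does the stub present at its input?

Z_in ≈ +j14.2 Ω

βl = 2π × 0.294 = 106°
tan(βl) = -3.52
For an open-ended stub, Z_in = −jZ_0·cot(βl) = −jZ_0/tan(βl)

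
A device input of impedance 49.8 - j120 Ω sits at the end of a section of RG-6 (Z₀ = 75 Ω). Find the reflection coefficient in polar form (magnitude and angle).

Γ ≈ 0.708 ∠ -58°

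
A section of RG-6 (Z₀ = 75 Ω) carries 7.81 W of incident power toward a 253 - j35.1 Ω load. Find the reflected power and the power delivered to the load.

|Γ| = |(178 − j35.1)/(328 − j35.1)| = 0.55
|Γ|² = 0.302
P_refl = |Γ|²·P_inc = 2.36 W, P_del = (1 − |Γ|²)·P_inc = 5.45 W

P_reflected ≈ 2.36 W; P_delivered ≈ 5.45 W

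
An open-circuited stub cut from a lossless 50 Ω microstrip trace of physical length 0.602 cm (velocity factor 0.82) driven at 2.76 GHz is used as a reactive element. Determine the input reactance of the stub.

λ = v/f = 0.82·c / 2.76 GHz = 0.0891 m
βl = 2π·l/λ = 2π × 0.0675 = 24.3°
tan(βl) = 0.452
For an open-circuited stub, Z_in = −jZ_0·cot(βl) = −jZ_0/tan(βl)

X_in ≈ -111 Ω (capacitive)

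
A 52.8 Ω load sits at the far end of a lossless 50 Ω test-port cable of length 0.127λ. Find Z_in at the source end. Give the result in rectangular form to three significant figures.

βl = 2π × 0.127 = 45.7°
tan(βl) = tan(45.7°) = 1.03
Z_in = Z_0·(Z_L + jZ_0·tanβl)/(Z_0 + jZ_L·tanβl)
     = 50·(52.8 + j51.3)/(50 + j54.1)

Z_in ≈ 49.9 − j2.72 Ω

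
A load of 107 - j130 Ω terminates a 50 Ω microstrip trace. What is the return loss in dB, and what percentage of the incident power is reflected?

RL ≈ 3.14 dB; 48.5% of incident power reflected

Γ = (57 − j130)/(157 − j130), |Γ| = 0.696
RL = −20·log₁₀(0.696) = 3.14 dB
P_refl/P_inc = |Γ|² = 0.485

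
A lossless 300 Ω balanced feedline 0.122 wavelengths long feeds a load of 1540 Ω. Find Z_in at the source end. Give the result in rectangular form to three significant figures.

βl = 2π × 0.122 = 43.9°
tan(βl) = tan(43.9°) = 0.963
Z_in = Z_0·(Z_L + jZ_0·tanβl)/(Z_0 + jZ_L·tanβl)
     = 300·(1540 + j289)/(300 + j1480)

Z_in ≈ 117 − j288 Ω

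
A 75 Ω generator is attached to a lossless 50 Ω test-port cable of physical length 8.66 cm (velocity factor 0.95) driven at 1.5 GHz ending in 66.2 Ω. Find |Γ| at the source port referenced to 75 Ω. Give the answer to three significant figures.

|Γ| ≈ 0.112

λ = v/f = 0.95·c / 1.5 GHz = 0.19 m
βl = 2π·l/λ = 2π × 0.456 = 164°
tan(βl) = -0.285
Z_in = Z_0·(Z_L + jZ_0·tanβl)/(Z_0 + jZ_L·tanβl) = 62.7 + j9.4 Ω
Γ_s = (Z_in − Z_s)/(Z_in + Z_s) = (-12.3 + j9.4)/(138 + j9.4), |Γ_s| = 0.112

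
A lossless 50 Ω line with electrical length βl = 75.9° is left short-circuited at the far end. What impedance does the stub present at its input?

Z_in ≈ +j199 Ω

tan(βl) = 3.98
For a short-circuited stub, Z_in = jZ_0·tan(βl)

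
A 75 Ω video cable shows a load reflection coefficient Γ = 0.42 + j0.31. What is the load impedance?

Z_L = Z_0·(1 + Γ)/(1 − Γ) = 75·(1.42 + j0.31)/(0.58 − j0.31)

Z_L ≈ 126 + j108 Ω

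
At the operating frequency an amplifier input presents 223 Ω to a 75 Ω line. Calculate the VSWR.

For a purely resistive load, VSWR = R_L/Z_0 or Z_0/R_L (whichever > 1) = 223/75

VSWR ≈ 2.97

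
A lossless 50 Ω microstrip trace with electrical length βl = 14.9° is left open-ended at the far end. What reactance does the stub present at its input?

X_in ≈ -188 Ω (capacitive)

tan(βl) = 0.266
For an open-ended stub, Z_in = −jZ_0·cot(βl) = −jZ_0/tan(βl)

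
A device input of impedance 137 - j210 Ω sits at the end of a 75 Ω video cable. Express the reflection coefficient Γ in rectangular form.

Γ = (Z_L − Z_0)/(Z_L + Z_0) = (62 − j210)/(212 − j210)

Γ ≈ 0.643 − j0.354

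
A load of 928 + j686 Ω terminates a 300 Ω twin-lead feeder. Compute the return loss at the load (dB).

RL ≈ 3.59 dB

Γ = (628 + j686)/(1228 + j686), |Γ| = 0.661
RL = −20·log₁₀|Γ| = −20·log₁₀(0.661)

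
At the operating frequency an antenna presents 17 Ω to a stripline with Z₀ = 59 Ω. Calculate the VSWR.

For a purely resistive load, VSWR = R_L/Z_0 or Z_0/R_L (whichever > 1) = 59/17

VSWR ≈ 3.47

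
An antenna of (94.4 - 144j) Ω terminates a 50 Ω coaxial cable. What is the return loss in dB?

Γ = (44.4 − j144)/(144.4 − j144), |Γ| = 0.739
RL = −20·log₁₀|Γ| = −20·log₁₀(0.739)

RL ≈ 2.63 dB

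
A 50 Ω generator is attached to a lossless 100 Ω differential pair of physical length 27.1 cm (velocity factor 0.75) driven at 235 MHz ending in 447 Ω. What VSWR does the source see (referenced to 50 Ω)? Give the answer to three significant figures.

λ = v/f = 0.75·c / 235 MHz = 0.957 m
βl = 2π·l/λ = 2π × 0.283 = 102°
tan(βl) = -4.75
Z_in = Z_0·(Z_L + jZ_0·tanβl)/(Z_0 + jZ_L·tanβl) = 23.3 + j20 Ω
Γ_s = (Z_in − Z_s)/(Z_in + Z_s) = (-26.7 + j20)/(73.3 + j20), |Γ_s| = 0.439
VSWR = (1 + |Γ_s|)/(1 − |Γ_s|)

VSWR ≈ 2.56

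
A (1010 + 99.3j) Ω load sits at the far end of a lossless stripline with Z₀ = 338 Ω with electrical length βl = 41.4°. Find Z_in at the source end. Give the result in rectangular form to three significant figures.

tan(βl) = tan(41.4°) = 0.882
Z_in = Z_0·(Z_L + jZ_0·tanβl)/(Z_0 + jZ_L·tanβl)
     = 338·(1010 + j397)/(250 + j890)

Z_in ≈ 240 − j316 Ω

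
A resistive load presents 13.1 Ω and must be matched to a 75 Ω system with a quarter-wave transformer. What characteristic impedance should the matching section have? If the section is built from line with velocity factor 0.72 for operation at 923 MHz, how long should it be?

Z_qwt ≈ 31.3 Ω; length ≈ 5.85 cm

Z_qwt = √(Z_0·R_L) = √(75 × 13.1) = √982.5
λ = 0.72·c/f = 0.234 m, so l = λ/4 = 0.0585 m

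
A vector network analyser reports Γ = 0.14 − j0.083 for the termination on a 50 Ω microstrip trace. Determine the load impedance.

Z_L ≈ 65.2 − j11.1 Ω

Z_L = Z_0·(1 + Γ)/(1 − Γ) = 50·(1.14 − j0.083)/(0.86 + j0.083)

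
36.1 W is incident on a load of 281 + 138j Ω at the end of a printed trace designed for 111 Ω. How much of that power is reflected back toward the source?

|Γ| = |(170 + j138)/(392 + j138)| = 0.527
|Γ|² = 0.278
P_refl = |Γ|²·P_inc = 10 W, P_del = (1 − |Γ|²)·P_inc = 26.1 W

P_reflected ≈ 10 W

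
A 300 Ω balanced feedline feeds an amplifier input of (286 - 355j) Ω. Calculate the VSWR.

Γ = (Z_L − Z_0)/(Z_L + Z_0) = (-14 − j355)/(586 − j355)
|Γ| = 355/685 = 0.519
VSWR = (1 + |Γ|)/(1 − |Γ|) = 1.52/0.481

VSWR ≈ 3.15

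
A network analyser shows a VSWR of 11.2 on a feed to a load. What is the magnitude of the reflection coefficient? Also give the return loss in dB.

|Γ| = (S − 1)/(S + 1) = (11.2 − 1)/(11.2 + 1) = 10.2/12.2
RL = −20·log₁₀|Γ| = −20·log₁₀(0.836)

|Γ| ≈ 0.836; return loss ≈ 1.56 dB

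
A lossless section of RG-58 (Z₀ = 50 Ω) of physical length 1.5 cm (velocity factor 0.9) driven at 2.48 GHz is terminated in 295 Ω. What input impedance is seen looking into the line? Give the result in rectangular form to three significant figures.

Z_in ≈ 14.3 − j40.5 Ω

λ = v/f = 0.9·c / 2.48 GHz = 0.109 m
βl = 2π·l/λ = 2π × 0.138 = 49.6°
tan(βl) = tan(49.6°) = 1.17
Z_in = Z_0·(Z_L + jZ_0·tanβl)/(Z_0 + jZ_L·tanβl)
     = 50·(295 + j58.7)/(50 + j347)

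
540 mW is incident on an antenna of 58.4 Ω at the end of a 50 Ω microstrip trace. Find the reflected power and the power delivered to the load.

P_reflected ≈ 3.24 mW; P_delivered ≈ 537 mW

Γ = (58.4 − 50)/(58.4 + 50) = 0.0775
|Γ|² = 0.006
P_refl = |Γ|²·P_inc = 3.24 mW, P_del = (1 − |Γ|²)·P_inc = 537 mW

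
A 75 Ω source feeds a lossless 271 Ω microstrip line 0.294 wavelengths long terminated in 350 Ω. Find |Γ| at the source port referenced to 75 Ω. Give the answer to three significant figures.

βl = 2π × 0.294 = 106°
tan(βl) = -3.52
Z_in = Z_0·(Z_L + jZ_0·tanβl)/(Z_0 + jZ_L·tanβl) = 216 + j29.4 Ω
Γ_s = (Z_in − Z_s)/(Z_in + Z_s) = (141 + j29.4)/(291 + j29.4), |Γ_s| = 0.493

|Γ| ≈ 0.493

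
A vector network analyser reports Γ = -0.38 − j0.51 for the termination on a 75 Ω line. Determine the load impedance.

Z_L ≈ 20.6 − j35.3 Ω

Z_L = Z_0·(1 + Γ)/(1 − Γ) = 75·(0.62 − j0.51)/(1.38 + j0.51)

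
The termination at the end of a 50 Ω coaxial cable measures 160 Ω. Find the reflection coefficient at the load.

Γ = 0.524

Γ = (Z_L − Z_0)/(Z_L + Z_0) = (160 − 50)/(160 + 50) = 110/210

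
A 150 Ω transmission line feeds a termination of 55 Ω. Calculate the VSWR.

For a purely resistive load, VSWR = R_L/Z_0 or Z_0/R_L (whichever > 1) = 150/55

VSWR ≈ 2.73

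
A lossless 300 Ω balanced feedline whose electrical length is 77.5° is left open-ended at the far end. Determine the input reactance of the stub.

tan(βl) = 4.51
For an open-ended stub, Z_in = −jZ_0·cot(βl) = −jZ_0/tan(βl)

X_in ≈ -66.5 Ω (capacitive)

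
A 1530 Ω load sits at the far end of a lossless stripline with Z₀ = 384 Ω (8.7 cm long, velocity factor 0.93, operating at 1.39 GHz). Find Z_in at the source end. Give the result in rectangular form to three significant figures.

Z_in ≈ 443 + j614 Ω

λ = v/f = 0.93·c / 1.39 GHz = 0.201 m
βl = 2π·l/λ = 2π × 0.433 = 156°
tan(βl) = tan(156°) = -0.444
Z_in = Z_0·(Z_L + jZ_0·tanβl)/(Z_0 + jZ_L·tanβl)
     = 384·(1530 − j171)/(384 − j680)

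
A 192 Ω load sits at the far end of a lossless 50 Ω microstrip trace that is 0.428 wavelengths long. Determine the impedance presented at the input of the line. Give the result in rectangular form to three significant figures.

Z_in ≈ 52.9 + j74.5 Ω

βl = 2π × 0.428 = 154°
tan(βl) = tan(154°) = -0.486
Z_in = Z_0·(Z_L + jZ_0·tanβl)/(Z_0 + jZ_L·tanβl)
     = 50·(192 − j24.3)/(50 − j93.3)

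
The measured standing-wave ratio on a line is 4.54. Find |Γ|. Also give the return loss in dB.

|Γ| ≈ 0.639; return loss ≈ 3.89 dB

|Γ| = (S − 1)/(S + 1) = (4.54 − 1)/(4.54 + 1) = 3.54/5.54
RL = −20·log₁₀|Γ| = −20·log₁₀(0.639)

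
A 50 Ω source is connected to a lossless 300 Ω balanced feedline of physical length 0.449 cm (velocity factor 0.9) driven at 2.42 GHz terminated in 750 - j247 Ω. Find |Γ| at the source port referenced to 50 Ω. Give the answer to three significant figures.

λ = v/f = 0.9·c / 2.42 GHz = 0.112 m
βl = 2π·l/λ = 2π × 0.0402 = 14.5°
tan(βl) = 0.258
Z_in = Z_0·(Z_L + jZ_0·tanβl)/(Z_0 + jZ_L·tanβl) = 424 − j365 Ω
Γ_s = (Z_in − Z_s)/(Z_in + Z_s) = (374 − j365)/(474 − j365), |Γ_s| = 0.874

|Γ| ≈ 0.874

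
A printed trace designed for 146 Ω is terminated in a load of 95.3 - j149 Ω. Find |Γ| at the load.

Γ = (Z_L − Z_0)/(Z_L + Z_0) = (-50.7 − j149)/(241.3 − j149)
|Γ| = 157/284

|Γ| ≈ 0.555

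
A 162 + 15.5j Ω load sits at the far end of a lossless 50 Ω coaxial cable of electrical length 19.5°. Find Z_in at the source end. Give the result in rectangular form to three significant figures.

Z_in ≈ 86.5 − j74.1 Ω

tan(βl) = tan(19.5°) = 0.354
Z_in = Z_0·(Z_L + jZ_0·tanβl)/(Z_0 + jZ_L·tanβl)
     = 50·(162 + j33.2)/(44.5 + j57.4)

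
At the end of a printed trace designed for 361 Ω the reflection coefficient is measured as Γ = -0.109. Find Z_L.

Z_L = Z_0·(1 + Γ)/(1 − Γ) = 361·(0.891)/(1.11)

Z_L ≈ 290 Ω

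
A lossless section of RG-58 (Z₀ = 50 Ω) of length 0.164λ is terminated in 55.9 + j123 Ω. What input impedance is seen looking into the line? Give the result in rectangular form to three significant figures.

Z_in ≈ 16.1 − j56.8 Ω

βl = 2π × 0.164 = 59°
tan(βl) = tan(59°) = 1.67
Z_in = Z_0·(Z_L + jZ_0·tanβl)/(Z_0 + jZ_L·tanβl)
     = 50·(55.9 + j206)/(-155 + j93.2)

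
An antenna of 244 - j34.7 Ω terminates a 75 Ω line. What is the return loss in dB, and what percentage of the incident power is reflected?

Γ = (169 − j34.7)/(319 − j34.7), |Γ| = 0.538
RL = −20·log₁₀(0.538) = 5.39 dB
P_refl/P_inc = |Γ|² = 0.289

RL ≈ 5.39 dB; 28.9% of incident power reflected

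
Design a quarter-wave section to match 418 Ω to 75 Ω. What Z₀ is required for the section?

Z_qwt ≈ 177 Ω

Z_qwt = √(Z_0·R_L) = √(75 × 418) = √31350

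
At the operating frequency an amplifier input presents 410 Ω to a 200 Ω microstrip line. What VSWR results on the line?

VSWR ≈ 2.05

Γ = (410 − 200)/(410 + 200) = 0.344
VSWR = (1 + 0.344)/(1 − 0.344)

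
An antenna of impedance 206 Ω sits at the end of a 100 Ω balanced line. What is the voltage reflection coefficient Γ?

Γ = 0.346

Γ = (Z_L − Z_0)/(Z_L + Z_0) = (206 − 100)/(206 + 100) = 106/306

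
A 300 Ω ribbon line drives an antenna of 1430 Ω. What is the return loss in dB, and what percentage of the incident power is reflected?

Γ = (1430 − 300)/(1430 + 300) = 0.653
RL = −20·log₁₀(0.653) = 3.7 dB
P_refl/P_inc = |Γ|² = 0.427

RL ≈ 3.7 dB; 42.7% of incident power reflected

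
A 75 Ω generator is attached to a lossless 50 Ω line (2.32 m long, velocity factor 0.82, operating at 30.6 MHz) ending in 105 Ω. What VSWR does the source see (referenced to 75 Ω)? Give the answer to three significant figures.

VSWR ≈ 3.06

λ = v/f = 0.82·c / 30.6 MHz = 8.04 m
βl = 2π·l/λ = 2π × 0.289 = 104°
tan(βl) = -4.04
Z_in = Z_0·(Z_L + jZ_0·tanβl)/(Z_0 + jZ_L·tanβl) = 24.9 + j9.43 Ω
Γ_s = (Z_in − Z_s)/(Z_in + Z_s) = (-50.1 + j9.43)/(99.9 + j9.43), |Γ_s| = 0.508
VSWR = (1 + |Γ_s|)/(1 − |Γ_s|)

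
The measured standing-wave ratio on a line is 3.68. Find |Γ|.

|Γ| ≈ 0.573

|Γ| = (S − 1)/(S + 1) = (3.68 − 1)/(3.68 + 1) = 2.68/4.68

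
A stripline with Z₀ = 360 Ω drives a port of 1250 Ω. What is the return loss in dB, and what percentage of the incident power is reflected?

RL ≈ 5.15 dB; 30.6% of incident power reflected

Γ = (1250 − 360)/(1250 + 360) = 0.553
RL = −20·log₁₀(0.553) = 5.15 dB
P_refl/P_inc = |Γ|² = 0.306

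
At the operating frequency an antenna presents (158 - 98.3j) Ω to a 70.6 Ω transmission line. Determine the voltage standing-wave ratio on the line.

Γ = (Z_L − Z_0)/(Z_L + Z_0) = (87.4 − j98.3)/(228.6 − j98.3)
|Γ| = 132/249 = 0.529
VSWR = (1 + |Γ|)/(1 − |Γ|) = 1.53/0.471

VSWR ≈ 3.24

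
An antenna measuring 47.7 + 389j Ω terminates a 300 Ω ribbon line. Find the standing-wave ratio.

Γ = (Z_L − Z_0)/(Z_L + Z_0) = (-252.3 + j389)/(347.7 + j389)
|Γ| = 464/522 = 0.889
VSWR = (1 + |Γ|)/(1 − |Γ|) = 1.89/0.111

VSWR ≈ 17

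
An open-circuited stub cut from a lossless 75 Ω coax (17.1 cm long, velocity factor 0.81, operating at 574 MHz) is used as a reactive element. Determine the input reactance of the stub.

λ = v/f = 0.81·c / 574 MHz = 0.423 m
βl = 2π·l/λ = 2π × 0.404 = 145°
tan(βl) = -0.69
For an open-circuited stub, Z_in = −jZ_0·cot(βl) = −jZ_0/tan(βl)

X_in ≈ 109 Ω (inductive)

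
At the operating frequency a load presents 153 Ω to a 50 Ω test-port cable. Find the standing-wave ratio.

VSWR ≈ 3.06

Γ = (153 − 50)/(153 + 50) = 0.507
VSWR = (1 + 0.507)/(1 − 0.507)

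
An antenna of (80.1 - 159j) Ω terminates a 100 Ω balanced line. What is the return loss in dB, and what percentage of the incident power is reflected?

RL ≈ 3.52 dB; 44.5% of incident power reflected

Γ = (-19.9 − j159)/(180.1 − j159), |Γ| = 0.667
RL = −20·log₁₀(0.667) = 3.52 dB
P_refl/P_inc = |Γ|² = 0.445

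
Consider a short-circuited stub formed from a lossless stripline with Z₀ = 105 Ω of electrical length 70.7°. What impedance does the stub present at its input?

Z_in ≈ +j300 Ω

tan(βl) = 2.86
For a short-circuited stub, Z_in = jZ_0·tan(βl)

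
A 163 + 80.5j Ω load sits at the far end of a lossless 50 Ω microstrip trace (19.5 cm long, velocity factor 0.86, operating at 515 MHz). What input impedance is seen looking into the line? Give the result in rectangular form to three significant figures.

Z_in ≈ 21.4 + j41.4 Ω

λ = v/f = 0.86·c / 515 MHz = 0.501 m
βl = 2π·l/λ = 2π × 0.389 = 140°
tan(βl) = tan(140°) = -0.835
Z_in = Z_0·(Z_L + jZ_0·tanβl)/(Z_0 + jZ_L·tanβl)
     = 50·(163 + j38.7)/(117 − j136)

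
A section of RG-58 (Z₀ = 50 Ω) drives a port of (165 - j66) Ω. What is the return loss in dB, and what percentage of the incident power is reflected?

Γ = (115 − j66)/(215 − j66), |Γ| = 0.59
RL = −20·log₁₀(0.59) = 4.59 dB
P_refl/P_inc = |Γ|² = 0.348

RL ≈ 4.59 dB; 34.8% of incident power reflected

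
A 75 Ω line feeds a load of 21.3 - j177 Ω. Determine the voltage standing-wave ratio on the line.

VSWR ≈ 23.4

Γ = (Z_L − Z_0)/(Z_L + Z_0) = (-53.7 − j177)/(96.3 − j177)
|Γ| = 185/202 = 0.918
VSWR = (1 + |Γ|)/(1 − |Γ|) = 1.92/0.0821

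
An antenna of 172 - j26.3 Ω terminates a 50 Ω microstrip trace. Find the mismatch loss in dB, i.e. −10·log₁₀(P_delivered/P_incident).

Γ = (122 − j26.3)/(222 − j26.3), |Γ| = 0.558
|Γ|² = 0.312, so P_del/P_inc = 1 − |Γ|² = 0.688
ML = −10·log₁₀(1 − |Γ|²)

mismatch loss ≈ 1.62 dB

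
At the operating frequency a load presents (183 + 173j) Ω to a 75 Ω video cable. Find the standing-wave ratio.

VSWR ≈ 4.82

Γ = (Z_L − Z_0)/(Z_L + Z_0) = (108 + j173)/(258 + j173)
|Γ| = 204/311 = 0.657
VSWR = (1 + |Γ|)/(1 − |Γ|) = 1.66/0.343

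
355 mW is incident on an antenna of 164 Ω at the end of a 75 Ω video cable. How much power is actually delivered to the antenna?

Γ = (164 − 75)/(164 + 75) = 0.372
|Γ|² = 0.139
P_refl = |Γ|²·P_inc = 49.2 mW, P_del = (1 − |Γ|²)·P_inc = 306 mW

P_delivered ≈ 306 mW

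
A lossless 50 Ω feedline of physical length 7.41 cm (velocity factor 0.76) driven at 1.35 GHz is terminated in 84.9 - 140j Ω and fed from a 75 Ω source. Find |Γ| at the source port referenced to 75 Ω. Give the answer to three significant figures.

λ = v/f = 0.76·c / 1.35 GHz = 0.169 m
βl = 2π·l/λ = 2π × 0.439 = 158°
tan(βl) = -0.405
Z_in = Z_0·(Z_L + jZ_0·tanβl)/(Z_0 + jZ_L·tanβl) = 201 + j163 Ω
Γ_s = (Z_in − Z_s)/(Z_in + Z_s) = (126 + j163)/(276 + j163), |Γ_s| = 0.642

|Γ| ≈ 0.642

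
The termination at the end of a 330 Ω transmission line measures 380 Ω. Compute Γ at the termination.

Γ = (Z_L − Z_0)/(Z_L + Z_0) = (380 − 330)/(380 + 330) = 50/710

Γ = 0.0704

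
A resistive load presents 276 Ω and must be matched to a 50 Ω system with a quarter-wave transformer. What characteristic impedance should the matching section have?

Z_qwt = √(Z_0·R_L) = √(50 × 276) = √13800

Z_qwt ≈ 117 Ω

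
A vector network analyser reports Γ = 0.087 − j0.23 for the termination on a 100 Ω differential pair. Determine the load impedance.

Z_L = Z_0·(1 + Γ)/(1 − Γ) = 100·(1.09 − j0.23)/(0.913 + j0.23)

Z_L ≈ 106 − j51.9 Ω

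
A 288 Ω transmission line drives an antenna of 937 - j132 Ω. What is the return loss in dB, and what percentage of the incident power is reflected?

RL ≈ 5.39 dB; 28.9% of incident power reflected

Γ = (649 − j132)/(1225 − j132), |Γ| = 0.538
RL = −20·log₁₀(0.538) = 5.39 dB
P_refl/P_inc = |Γ|² = 0.289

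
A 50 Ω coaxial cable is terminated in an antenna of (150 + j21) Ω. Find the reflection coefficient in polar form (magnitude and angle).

Γ = (Z_L − Z_0)/(Z_L + Z_0) = (100 + j21)/(200 + j21)
|Γ| = 102/201 = 0.508

Γ ≈ 0.508 ∠ 5.87°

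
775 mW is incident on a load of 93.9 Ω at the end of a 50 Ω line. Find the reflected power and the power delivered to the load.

P_reflected ≈ 72.1 mW; P_delivered ≈ 703 mW

Γ = (93.9 − 50)/(93.9 + 50) = 0.305
|Γ|² = 0.0931
P_refl = |Γ|²·P_inc = 72.1 mW, P_del = (1 − |Γ|²)·P_inc = 703 mW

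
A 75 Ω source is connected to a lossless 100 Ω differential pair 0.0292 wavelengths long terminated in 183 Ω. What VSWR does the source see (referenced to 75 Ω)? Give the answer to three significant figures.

VSWR ≈ 2.41

βl = 2π × 0.0292 = 10.5°
tan(βl) = 0.186
Z_in = Z_0·(Z_L + jZ_0·tanβl)/(Z_0 + jZ_L·tanβl) = 170 − j39.1 Ω
Γ_s = (Z_in − Z_s)/(Z_in + Z_s) = (94.7 − j39.1)/(245 − j39.1), |Γ_s| = 0.413
VSWR = (1 + |Γ_s|)/(1 − |Γ_s|)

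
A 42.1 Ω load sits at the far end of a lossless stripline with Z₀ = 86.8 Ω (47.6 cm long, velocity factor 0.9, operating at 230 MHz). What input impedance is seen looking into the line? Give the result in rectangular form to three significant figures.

λ = v/f = 0.9·c / 230 MHz = 1.17 m
βl = 2π·l/λ = 2π × 0.405 = 146°
tan(βl) = tan(146°) = -0.675
Z_in = Z_0·(Z_L + jZ_0·tanβl)/(Z_0 + jZ_L·tanβl)
     = 86.8·(42.1 − j58.6)/(86.8 − j28.4)

Z_in ≈ 55.4 − j40.5 Ω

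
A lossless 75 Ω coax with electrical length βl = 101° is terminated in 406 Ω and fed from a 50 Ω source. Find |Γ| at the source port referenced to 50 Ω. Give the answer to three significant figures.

tan(βl) = -5.14
Z_in = Z_0·(Z_L + jZ_0·tanβl)/(Z_0 + jZ_L·tanβl) = 14.4 + j14.1 Ω
Γ_s = (Z_in − Z_s)/(Z_in + Z_s) = (-35.6 + j14.1)/(64.4 + j14.1), |Γ_s| = 0.582

|Γ| ≈ 0.582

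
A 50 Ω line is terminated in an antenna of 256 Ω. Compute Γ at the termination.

Γ = (Z_L − Z_0)/(Z_L + Z_0) = (256 − 50)/(256 + 50) = 206/306

Γ = 0.673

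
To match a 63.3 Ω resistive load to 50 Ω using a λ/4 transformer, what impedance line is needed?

Z_qwt ≈ 56.3 Ω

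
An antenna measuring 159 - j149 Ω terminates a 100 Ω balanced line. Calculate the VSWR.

VSWR ≈ 3.31

Γ = (Z_L − Z_0)/(Z_L + Z_0) = (59 − j149)/(259 − j149)
|Γ| = 160/299 = 0.536
VSWR = (1 + |Γ|)/(1 − |Γ|) = 1.54/0.464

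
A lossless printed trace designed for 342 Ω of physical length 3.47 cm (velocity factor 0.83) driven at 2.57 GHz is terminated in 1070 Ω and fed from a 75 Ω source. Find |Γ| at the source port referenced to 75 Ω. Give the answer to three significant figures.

|Γ| ≈ 0.744

λ = v/f = 0.83·c / 2.57 GHz = 0.0969 m
βl = 2π·l/λ = 2π × 0.358 = 129°
tan(βl) = -1.24
Z_in = Z_0·(Z_L + jZ_0·tanβl)/(Z_0 + jZ_L·tanβl) = 169 + j233 Ω
Γ_s = (Z_in − Z_s)/(Z_in + Z_s) = (94.4 + j233)/(244 + j233), |Γ_s| = 0.744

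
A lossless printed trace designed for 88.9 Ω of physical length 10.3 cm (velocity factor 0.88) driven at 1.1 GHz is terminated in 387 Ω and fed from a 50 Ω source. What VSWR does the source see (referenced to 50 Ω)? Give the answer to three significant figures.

VSWR ≈ 6.79

λ = v/f = 0.88·c / 1.1 GHz = 0.24 m
βl = 2π·l/λ = 2π × 0.429 = 154°
tan(βl) = -0.477
Z_in = Z_0·(Z_L + jZ_0·tanβl)/(Z_0 + jZ_L·tanβl) = 89.4 + j143 Ω
Γ_s = (Z_in − Z_s)/(Z_in + Z_s) = (39.4 + j143)/(139 + j143), |Γ_s| = 0.743
VSWR = (1 + |Γ_s|)/(1 − |Γ_s|)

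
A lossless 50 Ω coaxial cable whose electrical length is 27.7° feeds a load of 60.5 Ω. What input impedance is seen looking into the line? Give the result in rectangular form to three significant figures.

Z_in ≈ 55 − j8.68 Ω

tan(βl) = tan(27.7°) = 0.525
Z_in = Z_0·(Z_L + jZ_0·tanβl)/(Z_0 + jZ_L·tanβl)
     = 50·(60.5 + j26.3)/(50 + j31.8)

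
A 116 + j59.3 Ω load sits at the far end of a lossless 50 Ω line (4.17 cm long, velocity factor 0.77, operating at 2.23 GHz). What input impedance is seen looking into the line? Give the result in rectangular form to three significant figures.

λ = v/f = 0.77·c / 2.23 GHz = 0.104 m
βl = 2π·l/λ = 2π × 0.403 = 145°
tan(βl) = tan(145°) = -0.702
Z_in = Z_0·(Z_L + jZ_0·tanβl)/(Z_0 + jZ_L·tanβl)
     = 50·(116 + j24.2)/(91.6 − j81.5)

Z_in ≈ 28.8 + j38.8 Ω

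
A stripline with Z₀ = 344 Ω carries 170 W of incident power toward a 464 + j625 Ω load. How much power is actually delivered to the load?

|Γ| = |(120 + j625)/(808 + j625)| = 0.623
|Γ|² = 0.388
P_refl = |Γ|²·P_inc = 66 W, P_del = (1 − |Γ|²)·P_inc = 104 W

P_delivered ≈ 104 W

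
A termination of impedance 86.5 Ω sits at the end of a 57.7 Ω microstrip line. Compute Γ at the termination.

Γ = 0.2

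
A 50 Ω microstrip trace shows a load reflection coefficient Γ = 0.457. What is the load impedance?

Z_L ≈ 134 Ω

Z_L = Z_0·(1 + Γ)/(1 − Γ) = 50·(1.46)/(0.543)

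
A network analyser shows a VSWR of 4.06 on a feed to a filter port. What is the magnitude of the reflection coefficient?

|Γ| ≈ 0.605

|Γ| = (S − 1)/(S + 1) = (4.06 − 1)/(4.06 + 1) = 3.06/5.06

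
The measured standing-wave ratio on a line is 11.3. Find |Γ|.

|Γ| ≈ 0.837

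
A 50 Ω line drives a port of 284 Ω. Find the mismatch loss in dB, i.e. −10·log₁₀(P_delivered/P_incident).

mismatch loss ≈ 2.93 dB

Γ = (284 − 50)/(284 + 50) = 0.701
|Γ|² = 0.491, so P_del/P_inc = 1 − |Γ|² = 0.509
ML = −10·log₁₀(1 − |Γ|²)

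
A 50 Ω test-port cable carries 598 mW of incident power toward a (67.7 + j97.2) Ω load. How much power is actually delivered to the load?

P_delivered ≈ 347 mW

|Γ| = |(17.7 + j97.2)/(117.7 + j97.2)| = 0.647
|Γ|² = 0.419
P_refl = |Γ|²·P_inc = 251 mW, P_del = (1 − |Γ|²)·P_inc = 347 mW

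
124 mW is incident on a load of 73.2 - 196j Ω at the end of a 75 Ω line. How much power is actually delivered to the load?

P_delivered ≈ 45.1 mW

|Γ| = |(-1.8 − j196)/(148.2 − j196)| = 0.798
|Γ|² = 0.636
P_refl = |Γ|²·P_inc = 78.9 mW, P_del = (1 − |Γ|²)·P_inc = 45.1 mW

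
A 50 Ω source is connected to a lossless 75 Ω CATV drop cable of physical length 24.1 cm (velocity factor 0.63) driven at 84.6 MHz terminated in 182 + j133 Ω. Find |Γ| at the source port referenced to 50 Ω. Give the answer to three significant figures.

λ = v/f = 0.63·c / 84.6 MHz = 2.23 m
βl = 2π·l/λ = 2π × 0.108 = 38.8°
tan(βl) = 0.805
Z_in = Z_0·(Z_L + jZ_0·tanβl)/(Z_0 + jZ_L·tanβl) = 75 − j110 Ω
Γ_s = (Z_in − Z_s)/(Z_in + Z_s) = (25 − j110)/(125 − j110), |Γ_s| = 0.676

|Γ| ≈ 0.676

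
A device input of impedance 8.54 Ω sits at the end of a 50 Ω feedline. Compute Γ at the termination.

Γ = -0.708

Γ = (Z_L − Z_0)/(Z_L + Z_0) = (8.54 − 50)/(8.54 + 50) = -41.46/58.54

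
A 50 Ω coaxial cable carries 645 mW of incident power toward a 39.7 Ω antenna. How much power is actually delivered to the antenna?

Γ = (39.7 − 50)/(39.7 + 50) = -0.115
|Γ|² = 0.0132
P_refl = |Γ|²·P_inc = 8.5 mW, P_del = (1 − |Γ|²)·P_inc = 636 mW

P_delivered ≈ 636 mW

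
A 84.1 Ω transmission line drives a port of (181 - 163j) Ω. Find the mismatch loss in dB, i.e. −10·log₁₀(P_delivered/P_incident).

Γ = (96.9 − j163)/(265.1 − j163), |Γ| = 0.609
|Γ|² = 0.371, so P_del/P_inc = 1 − |Γ|² = 0.629
ML = −10·log₁₀(1 − |Γ|²)

mismatch loss ≈ 2.02 dB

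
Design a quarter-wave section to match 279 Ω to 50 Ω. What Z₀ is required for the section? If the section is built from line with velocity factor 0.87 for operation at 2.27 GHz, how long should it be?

Z_qwt ≈ 118 Ω; length ≈ 2.87 cm

Z_qwt = √(Z_0·R_L) = √(50 × 279) = √13950
λ = 0.87·c/f = 0.115 m, so l = λ/4 = 0.0287 m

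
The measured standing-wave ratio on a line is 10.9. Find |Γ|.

|Γ| = (S − 1)/(S + 1) = (10.9 − 1)/(10.9 + 1) = 9.9/11.9

|Γ| ≈ 0.832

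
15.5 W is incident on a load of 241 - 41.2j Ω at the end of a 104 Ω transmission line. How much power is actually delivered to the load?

|Γ| = |(137 − j41.2)/(345 − j41.2)| = 0.412
|Γ|² = 0.17
P_refl = |Γ|²·P_inc = 2.63 W, P_del = (1 − |Γ|²)·P_inc = 12.9 W

P_delivered ≈ 12.9 W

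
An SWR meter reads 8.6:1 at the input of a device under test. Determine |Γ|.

|Γ| ≈ 0.792

|Γ| = (S − 1)/(S + 1) = (8.6 − 1)/(8.6 + 1) = 7.6/9.6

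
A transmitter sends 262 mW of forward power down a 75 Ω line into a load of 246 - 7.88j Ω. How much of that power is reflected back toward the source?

P_reflected ≈ 74.5 mW

|Γ| = |(171 − j7.88)/(321 − j7.88)| = 0.533
|Γ|² = 0.284
P_refl = |Γ|²·P_inc = 74.5 mW, P_del = (1 − |Γ|²)·P_inc = 188 mW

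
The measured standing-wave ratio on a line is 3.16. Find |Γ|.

|Γ| = (S − 1)/(S + 1) = (3.16 − 1)/(3.16 + 1) = 2.16/4.16

|Γ| ≈ 0.519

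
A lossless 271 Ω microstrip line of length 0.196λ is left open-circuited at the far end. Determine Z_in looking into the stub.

Z_in ≈ −j95.6 Ω

βl = 2π × 0.196 = 70.6°
tan(βl) = 2.83
For an open-circuited stub, Z_in = −jZ_0·cot(βl) = −jZ_0/tan(βl)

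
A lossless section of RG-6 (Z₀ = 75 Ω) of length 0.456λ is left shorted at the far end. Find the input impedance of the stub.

Z_in ≈ −j21.3 Ω

βl = 2π × 0.456 = 164°
tan(βl) = -0.284
For a shorted stub, Z_in = jZ_0·tan(βl)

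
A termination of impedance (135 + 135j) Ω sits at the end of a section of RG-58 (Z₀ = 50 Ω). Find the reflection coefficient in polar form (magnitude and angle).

Γ ≈ 0.697 ∠ 21.7°

Γ = (Z_L − Z_0)/(Z_L + Z_0) = (85 + j135)/(185 + j135)
|Γ| = 160/229 = 0.697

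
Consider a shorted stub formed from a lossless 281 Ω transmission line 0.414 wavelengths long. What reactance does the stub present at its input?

X_in ≈ -169 Ω (capacitive)

βl = 2π × 0.414 = 149°
tan(βl) = -0.6
For a shorted stub, Z_in = jZ_0·tan(βl)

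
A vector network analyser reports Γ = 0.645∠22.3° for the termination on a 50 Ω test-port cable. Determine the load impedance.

Z_L = Z_0·(1 + Γ)/(1 − Γ) = 50·(1.6 + j0.245)/(0.403 − j0.245)

Z_L ≈ 131 + j110 Ω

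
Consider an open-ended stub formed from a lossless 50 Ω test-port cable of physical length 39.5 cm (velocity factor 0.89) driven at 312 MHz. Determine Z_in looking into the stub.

Z_in ≈ +j203 Ω

λ = v/f = 0.89·c / 312 MHz = 0.856 m
βl = 2π·l/λ = 2π × 0.462 = 166°
tan(βl) = -0.246
For an open-ended stub, Z_in = −jZ_0·cot(βl) = −jZ_0/tan(βl)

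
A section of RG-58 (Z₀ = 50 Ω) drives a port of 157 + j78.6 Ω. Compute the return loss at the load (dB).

RL ≈ 4.44 dB

Γ = (107 + j78.6)/(207 + j78.6), |Γ| = 0.6
RL = −20·log₁₀|Γ| = −20·log₁₀(0.6)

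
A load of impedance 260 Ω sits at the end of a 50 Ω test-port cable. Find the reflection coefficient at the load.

Γ = (Z_L − Z_0)/(Z_L + Z_0) = (260 − 50)/(260 + 50) = 210/310

Γ = 0.677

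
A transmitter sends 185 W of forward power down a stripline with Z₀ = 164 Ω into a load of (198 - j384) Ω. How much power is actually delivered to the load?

|Γ| = |(34 − j384)/(362 − j384)| = 0.73
|Γ|² = 0.534
P_refl = |Γ|²·P_inc = 98.7 W, P_del = (1 − |Γ|²)·P_inc = 86.3 W

P_delivered ≈ 86.3 W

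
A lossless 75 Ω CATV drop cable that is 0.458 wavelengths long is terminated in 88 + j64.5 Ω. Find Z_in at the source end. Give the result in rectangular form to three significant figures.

Z_in ≈ 58.3 + j50.9 Ω

βl = 2π × 0.458 = 165°
tan(βl) = tan(165°) = -0.27
Z_in = Z_0·(Z_L + jZ_0·tanβl)/(Z_0 + jZ_L·tanβl)
     = 75·(88 + j44.2)/(92.4 − j23.8)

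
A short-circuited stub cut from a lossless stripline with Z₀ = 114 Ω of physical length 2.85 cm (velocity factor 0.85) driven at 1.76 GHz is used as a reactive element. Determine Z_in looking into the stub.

Z_in ≈ +j328 Ω

λ = v/f = 0.85·c / 1.76 GHz = 0.145 m
βl = 2π·l/λ = 2π × 0.197 = 70.8°
tan(βl) = 2.87
For a short-circuited stub, Z_in = jZ_0·tan(βl)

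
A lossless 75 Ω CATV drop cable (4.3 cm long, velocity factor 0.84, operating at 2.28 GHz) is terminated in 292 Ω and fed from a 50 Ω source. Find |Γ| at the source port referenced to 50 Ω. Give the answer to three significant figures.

λ = v/f = 0.84·c / 2.28 GHz = 0.111 m
βl = 2π·l/λ = 2π × 0.389 = 140°
tan(βl) = -0.837
Z_in = Z_0·(Z_L + jZ_0·tanβl)/(Z_0 + jZ_L·tanβl) = 42.7 + j76.5 Ω
Γ_s = (Z_in − Z_s)/(Z_in + Z_s) = (-7.28 + j76.5)/(92.7 + j76.5), |Γ_s| = 0.639

|Γ| ≈ 0.639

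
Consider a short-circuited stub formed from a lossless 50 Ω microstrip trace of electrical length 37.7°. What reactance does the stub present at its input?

X_in ≈ 38.6 Ω (inductive)

tan(βl) = 0.773
For a short-circuited stub, Z_in = jZ_0·tan(βl)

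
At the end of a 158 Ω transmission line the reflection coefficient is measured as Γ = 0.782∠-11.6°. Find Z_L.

Z_L ≈ 772 − j625 Ω

Z_L = Z_0·(1 + Γ)/(1 − Γ) = 158·(1.77 − j0.157)/(0.234 + j0.157)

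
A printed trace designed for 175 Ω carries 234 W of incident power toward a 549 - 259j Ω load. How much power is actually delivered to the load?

P_delivered ≈ 152 W

|Γ| = |(374 − j259)/(724 − j259)| = 0.592
|Γ|² = 0.35
P_refl = |Γ|²·P_inc = 81.9 W, P_del = (1 − |Γ|²)·P_inc = 152 W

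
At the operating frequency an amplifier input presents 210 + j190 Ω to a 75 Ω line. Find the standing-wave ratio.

VSWR ≈ 5.26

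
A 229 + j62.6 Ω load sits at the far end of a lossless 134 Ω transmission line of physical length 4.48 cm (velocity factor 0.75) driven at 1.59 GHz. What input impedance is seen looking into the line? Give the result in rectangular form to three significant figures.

Z_in ≈ 73.1 + j20.6 Ω

λ = v/f = 0.75·c / 1.59 GHz = 0.142 m
βl = 2π·l/λ = 2π × 0.317 = 114°
tan(βl) = tan(114°) = -2.25
Z_in = Z_0·(Z_L + jZ_0·tanβl)/(Z_0 + jZ_L·tanβl)
     = 134·(229 − j239)/(275 − j515)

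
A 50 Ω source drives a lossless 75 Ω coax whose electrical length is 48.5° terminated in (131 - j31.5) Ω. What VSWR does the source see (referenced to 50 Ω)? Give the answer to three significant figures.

tan(βl) = 1.13
Z_in = Z_0·(Z_L + jZ_0·tanβl)/(Z_0 + jZ_L·tanβl) = 49.1 − j29.7 Ω
Γ_s = (Z_in − Z_s)/(Z_in + Z_s) = (-0.867 − j29.7)/(99.1 − j29.7), |Γ_s| = 0.287
VSWR = (1 + |Γ_s|)/(1 − |Γ_s|)

VSWR ≈ 1.8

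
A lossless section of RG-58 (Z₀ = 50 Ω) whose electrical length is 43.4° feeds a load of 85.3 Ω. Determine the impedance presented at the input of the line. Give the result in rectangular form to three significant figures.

tan(βl) = tan(43.4°) = 0.946
Z_in = Z_0·(Z_L + jZ_0·tanβl)/(Z_0 + jZ_L·tanβl)
     = 50·(85.3 + j47.3)/(50 + j80.7)

Z_in ≈ 44.8 − j25.1 Ω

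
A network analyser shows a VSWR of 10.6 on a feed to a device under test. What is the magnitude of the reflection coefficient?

|Γ| = (S − 1)/(S + 1) = (10.6 − 1)/(10.6 + 1) = 9.6/11.6

|Γ| ≈ 0.828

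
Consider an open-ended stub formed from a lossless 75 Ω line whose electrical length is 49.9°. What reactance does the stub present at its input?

tan(βl) = 1.19
For an open-ended stub, Z_in = −jZ_0·cot(βl) = −jZ_0/tan(βl)

X_in ≈ -63.2 Ω (capacitive)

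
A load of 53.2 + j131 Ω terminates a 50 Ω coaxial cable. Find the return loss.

Γ = (3.2 + j131)/(103.2 + j131), |Γ| = 0.786
RL = −20·log₁₀|Γ| = −20·log₁₀(0.786)

RL ≈ 2.09 dB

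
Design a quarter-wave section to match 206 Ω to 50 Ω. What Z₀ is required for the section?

Z_qwt = √(Z_0·R_L) = √(50 × 206) = √10300

Z_qwt ≈ 101 Ω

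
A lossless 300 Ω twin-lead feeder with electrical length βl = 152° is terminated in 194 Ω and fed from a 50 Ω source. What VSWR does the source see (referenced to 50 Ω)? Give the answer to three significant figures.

VSWR ≈ 5.1

tan(βl) = -0.532
Z_in = Z_0·(Z_L + jZ_0·tanβl)/(Z_0 + jZ_L·tanβl) = 223 − j83 Ω
Γ_s = (Z_in − Z_s)/(Z_in + Z_s) = (173 − j83)/(273 − j83), |Γ_s| = 0.672
VSWR = (1 + |Γ_s|)/(1 − |Γ_s|)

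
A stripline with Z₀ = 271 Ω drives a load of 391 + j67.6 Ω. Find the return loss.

Γ = (120 + j67.6)/(662 + j67.6), |Γ| = 0.207
RL = −20·log₁₀|Γ| = −20·log₁₀(0.207)

RL ≈ 13.7 dB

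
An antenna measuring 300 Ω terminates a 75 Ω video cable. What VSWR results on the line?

Γ = (300 − 75)/(300 + 75) = 0.6
VSWR = (1 + 0.6)/(1 − 0.6)

VSWR ≈ 4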